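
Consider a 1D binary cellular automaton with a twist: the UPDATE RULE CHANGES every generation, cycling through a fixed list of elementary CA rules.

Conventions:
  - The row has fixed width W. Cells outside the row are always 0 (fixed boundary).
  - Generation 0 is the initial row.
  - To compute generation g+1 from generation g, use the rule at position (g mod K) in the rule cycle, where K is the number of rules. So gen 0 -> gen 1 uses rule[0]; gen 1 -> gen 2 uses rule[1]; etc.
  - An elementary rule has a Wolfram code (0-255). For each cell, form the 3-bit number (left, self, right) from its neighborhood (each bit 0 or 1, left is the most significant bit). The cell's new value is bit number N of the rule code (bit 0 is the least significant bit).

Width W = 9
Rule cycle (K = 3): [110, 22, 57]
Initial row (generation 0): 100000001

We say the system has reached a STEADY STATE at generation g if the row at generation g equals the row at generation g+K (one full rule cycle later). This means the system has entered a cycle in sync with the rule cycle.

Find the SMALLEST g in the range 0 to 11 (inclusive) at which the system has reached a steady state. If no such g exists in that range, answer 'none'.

Gen 0: 100000001
Gen 1 (rule 110): 100000011
Gen 2 (rule 22): 110000100
Gen 3 (rule 57): 101110011
Gen 4 (rule 110): 111010111
Gen 5 (rule 22): 000010000
Gen 6 (rule 57): 111001111
Gen 7 (rule 110): 101011001
Gen 8 (rule 22): 101000111
Gen 9 (rule 57): 010110100
Gen 10 (rule 110): 111111100
Gen 11 (rule 22): 000000010
Gen 12 (rule 57): 111111001
Gen 13 (rule 110): 100001011
Gen 14 (rule 22): 110011000

Answer: none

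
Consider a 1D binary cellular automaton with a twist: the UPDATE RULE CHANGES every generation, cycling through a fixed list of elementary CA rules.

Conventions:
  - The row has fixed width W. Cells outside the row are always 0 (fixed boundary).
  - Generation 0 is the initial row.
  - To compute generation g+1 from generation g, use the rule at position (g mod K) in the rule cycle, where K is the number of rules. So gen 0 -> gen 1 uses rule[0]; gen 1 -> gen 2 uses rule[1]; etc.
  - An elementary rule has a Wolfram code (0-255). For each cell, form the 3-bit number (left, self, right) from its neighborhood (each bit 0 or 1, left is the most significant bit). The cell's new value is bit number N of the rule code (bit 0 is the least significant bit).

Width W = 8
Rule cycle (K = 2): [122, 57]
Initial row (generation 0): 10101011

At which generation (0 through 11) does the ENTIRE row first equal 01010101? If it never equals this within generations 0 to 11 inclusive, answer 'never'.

Answer: 8

Derivation:
Gen 0: 10101011
Gen 1 (rule 122): 01010111
Gen 2 (rule 57): 00101100
Gen 3 (rule 122): 01011110
Gen 4 (rule 57): 00110001
Gen 5 (rule 122): 01111010
Gen 6 (rule 57): 01000101
Gen 7 (rule 122): 10101010
Gen 8 (rule 57): 01010101
Gen 9 (rule 122): 10101010
Gen 10 (rule 57): 01010101
Gen 11 (rule 122): 10101010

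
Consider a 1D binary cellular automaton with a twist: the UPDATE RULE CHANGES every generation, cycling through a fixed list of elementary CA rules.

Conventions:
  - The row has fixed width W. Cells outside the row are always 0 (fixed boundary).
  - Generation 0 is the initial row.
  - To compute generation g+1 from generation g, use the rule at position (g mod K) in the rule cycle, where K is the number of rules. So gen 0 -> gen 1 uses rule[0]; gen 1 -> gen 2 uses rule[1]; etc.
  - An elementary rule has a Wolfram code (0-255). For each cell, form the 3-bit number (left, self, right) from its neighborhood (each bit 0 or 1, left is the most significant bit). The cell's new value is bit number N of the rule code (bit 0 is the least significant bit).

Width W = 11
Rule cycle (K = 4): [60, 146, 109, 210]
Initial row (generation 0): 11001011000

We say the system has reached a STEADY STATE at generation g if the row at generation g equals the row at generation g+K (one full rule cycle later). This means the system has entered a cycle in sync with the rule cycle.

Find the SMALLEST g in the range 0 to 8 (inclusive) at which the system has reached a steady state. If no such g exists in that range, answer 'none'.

Gen 0: 11001011000
Gen 1 (rule 60): 10101110100
Gen 2 (rule 146): 00000100010
Gen 3 (rule 109): 11110101010
Gen 4 (rule 210): 01110000001
Gen 5 (rule 60): 01001000001
Gen 6 (rule 146): 10110100010
Gen 7 (rule 109): 11111101010
Gen 8 (rule 210): 01111100001
Gen 9 (rule 60): 01000010001
Gen 10 (rule 146): 10100101010
Gen 11 (rule 109): 11100111110
Gen 12 (rule 210): 01111011111

Answer: none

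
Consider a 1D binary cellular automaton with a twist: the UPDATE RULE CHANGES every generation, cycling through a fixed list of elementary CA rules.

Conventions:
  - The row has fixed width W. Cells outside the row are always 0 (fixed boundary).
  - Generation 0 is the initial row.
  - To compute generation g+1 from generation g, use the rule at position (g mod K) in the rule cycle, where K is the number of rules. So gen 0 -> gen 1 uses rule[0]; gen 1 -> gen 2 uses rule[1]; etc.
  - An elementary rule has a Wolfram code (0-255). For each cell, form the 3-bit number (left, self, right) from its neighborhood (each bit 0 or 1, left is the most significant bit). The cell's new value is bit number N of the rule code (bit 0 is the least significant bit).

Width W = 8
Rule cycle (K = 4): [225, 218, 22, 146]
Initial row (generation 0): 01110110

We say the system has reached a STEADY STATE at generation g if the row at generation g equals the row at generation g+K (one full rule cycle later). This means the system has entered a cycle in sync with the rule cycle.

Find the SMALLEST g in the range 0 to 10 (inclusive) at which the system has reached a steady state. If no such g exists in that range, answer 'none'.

Answer: 8

Derivation:
Gen 0: 01110110
Gen 1 (rule 225): 00111010
Gen 2 (rule 218): 01111001
Gen 3 (rule 22): 10000111
Gen 4 (rule 146): 01001010
Gen 5 (rule 225): 00000100
Gen 6 (rule 218): 00001010
Gen 7 (rule 22): 00011011
Gen 8 (rule 146): 00100000
Gen 9 (rule 225): 10001111
Gen 10 (rule 218): 01011111
Gen 11 (rule 22): 11000000
Gen 12 (rule 146): 00100000
Gen 13 (rule 225): 10001111
Gen 14 (rule 218): 01011111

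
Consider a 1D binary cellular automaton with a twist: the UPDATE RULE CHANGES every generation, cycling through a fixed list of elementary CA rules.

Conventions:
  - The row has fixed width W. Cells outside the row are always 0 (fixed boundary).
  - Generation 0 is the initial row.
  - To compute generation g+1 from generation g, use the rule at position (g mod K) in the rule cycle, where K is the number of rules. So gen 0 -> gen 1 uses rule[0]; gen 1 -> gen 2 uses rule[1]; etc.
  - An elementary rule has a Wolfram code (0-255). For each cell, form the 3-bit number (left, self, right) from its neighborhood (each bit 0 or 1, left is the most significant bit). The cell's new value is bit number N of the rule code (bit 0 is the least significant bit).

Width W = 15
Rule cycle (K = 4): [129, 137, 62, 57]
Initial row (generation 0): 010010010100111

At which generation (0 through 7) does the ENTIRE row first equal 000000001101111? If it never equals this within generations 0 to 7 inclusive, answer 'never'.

Answer: never

Derivation:
Gen 0: 010010010100111
Gen 1 (rule 129): 000000000000010
Gen 2 (rule 137): 111111111111000
Gen 3 (rule 62): 100000000000100
Gen 4 (rule 57): 011111111110011
Gen 5 (rule 129): 001111111100000
Gen 6 (rule 137): 101111111001111
Gen 7 (rule 62): 111000000111000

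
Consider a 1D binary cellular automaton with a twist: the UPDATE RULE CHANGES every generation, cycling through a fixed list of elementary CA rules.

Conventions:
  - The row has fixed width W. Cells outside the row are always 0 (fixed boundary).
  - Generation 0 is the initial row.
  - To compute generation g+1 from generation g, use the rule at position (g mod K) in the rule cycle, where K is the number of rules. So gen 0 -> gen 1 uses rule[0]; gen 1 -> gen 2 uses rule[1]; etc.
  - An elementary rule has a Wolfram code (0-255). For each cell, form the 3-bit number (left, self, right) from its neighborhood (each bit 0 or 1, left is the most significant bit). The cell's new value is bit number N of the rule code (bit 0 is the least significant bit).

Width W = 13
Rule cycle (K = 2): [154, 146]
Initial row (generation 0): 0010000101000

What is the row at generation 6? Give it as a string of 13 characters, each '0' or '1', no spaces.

Gen 0: 0010000101000
Gen 1 (rule 154): 0101001000100
Gen 2 (rule 146): 1000110101010
Gen 3 (rule 154): 0101100000001
Gen 4 (rule 146): 1000010000010
Gen 5 (rule 154): 0100101000101
Gen 6 (rule 146): 1011000101000

Answer: 1011000101000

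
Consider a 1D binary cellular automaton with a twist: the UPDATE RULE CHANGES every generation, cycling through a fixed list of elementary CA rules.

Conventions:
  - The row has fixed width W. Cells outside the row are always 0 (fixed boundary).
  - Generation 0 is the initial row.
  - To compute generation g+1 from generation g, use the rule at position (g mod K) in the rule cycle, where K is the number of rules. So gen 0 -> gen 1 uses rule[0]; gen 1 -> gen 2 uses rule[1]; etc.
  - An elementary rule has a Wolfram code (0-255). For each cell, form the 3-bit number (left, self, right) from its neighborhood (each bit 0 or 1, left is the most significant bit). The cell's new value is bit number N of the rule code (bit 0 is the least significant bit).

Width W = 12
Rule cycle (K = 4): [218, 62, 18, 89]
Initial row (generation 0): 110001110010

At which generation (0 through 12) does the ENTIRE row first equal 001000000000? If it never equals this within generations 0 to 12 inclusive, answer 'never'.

Gen 0: 110001110010
Gen 1 (rule 218): 111011111101
Gen 2 (rule 62): 100110000011
Gen 3 (rule 18): 011001000100
Gen 4 (rule 89): 011100110011
Gen 5 (rule 218): 111111111111
Gen 6 (rule 62): 100000000000
Gen 7 (rule 18): 010000000000
Gen 8 (rule 89): 001111111111
Gen 9 (rule 218): 011111111111
Gen 10 (rule 62): 110000000000
Gen 11 (rule 18): 001000000000
Gen 12 (rule 89): 100111111111

Answer: 11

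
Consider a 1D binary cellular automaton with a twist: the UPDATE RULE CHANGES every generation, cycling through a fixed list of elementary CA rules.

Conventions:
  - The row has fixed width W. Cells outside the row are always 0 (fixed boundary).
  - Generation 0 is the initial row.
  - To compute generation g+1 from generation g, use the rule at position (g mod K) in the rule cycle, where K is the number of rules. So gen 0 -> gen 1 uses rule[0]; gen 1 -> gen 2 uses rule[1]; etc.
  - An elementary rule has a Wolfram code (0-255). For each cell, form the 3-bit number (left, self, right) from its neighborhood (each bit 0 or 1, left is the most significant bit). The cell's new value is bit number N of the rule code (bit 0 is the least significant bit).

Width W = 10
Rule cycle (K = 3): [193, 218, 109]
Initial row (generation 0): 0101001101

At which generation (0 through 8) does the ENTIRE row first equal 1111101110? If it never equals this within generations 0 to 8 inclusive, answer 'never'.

Gen 0: 0101001101
Gen 1 (rule 193): 0000000100
Gen 2 (rule 218): 0000001010
Gen 3 (rule 109): 1111101110
Gen 4 (rule 193): 0111100110
Gen 5 (rule 218): 1111111111
Gen 6 (rule 109): 1000000001
Gen 7 (rule 193): 0011111100
Gen 8 (rule 218): 0111111110

Answer: 3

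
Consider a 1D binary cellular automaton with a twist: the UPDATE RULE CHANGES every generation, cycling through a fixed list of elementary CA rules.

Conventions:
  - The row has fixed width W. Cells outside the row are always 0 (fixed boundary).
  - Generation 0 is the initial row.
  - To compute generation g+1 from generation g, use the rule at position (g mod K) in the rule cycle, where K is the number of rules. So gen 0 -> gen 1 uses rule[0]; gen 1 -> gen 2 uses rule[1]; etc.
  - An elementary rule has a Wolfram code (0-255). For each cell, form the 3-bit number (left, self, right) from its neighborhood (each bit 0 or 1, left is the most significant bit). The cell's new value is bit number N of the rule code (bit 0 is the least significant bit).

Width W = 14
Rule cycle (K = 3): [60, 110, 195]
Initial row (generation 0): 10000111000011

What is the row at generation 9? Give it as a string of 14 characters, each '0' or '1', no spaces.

Gen 0: 10000111000011
Gen 1 (rule 60): 11000100100010
Gen 2 (rule 110): 11001101100110
Gen 3 (rule 195): 01010100101010
Gen 4 (rule 60): 01111110111111
Gen 5 (rule 110): 11000011100001
Gen 6 (rule 195): 01011101101110
Gen 7 (rule 60): 01110011011001
Gen 8 (rule 110): 11010111111011
Gen 9 (rule 195): 01000011111001

Answer: 01000011111001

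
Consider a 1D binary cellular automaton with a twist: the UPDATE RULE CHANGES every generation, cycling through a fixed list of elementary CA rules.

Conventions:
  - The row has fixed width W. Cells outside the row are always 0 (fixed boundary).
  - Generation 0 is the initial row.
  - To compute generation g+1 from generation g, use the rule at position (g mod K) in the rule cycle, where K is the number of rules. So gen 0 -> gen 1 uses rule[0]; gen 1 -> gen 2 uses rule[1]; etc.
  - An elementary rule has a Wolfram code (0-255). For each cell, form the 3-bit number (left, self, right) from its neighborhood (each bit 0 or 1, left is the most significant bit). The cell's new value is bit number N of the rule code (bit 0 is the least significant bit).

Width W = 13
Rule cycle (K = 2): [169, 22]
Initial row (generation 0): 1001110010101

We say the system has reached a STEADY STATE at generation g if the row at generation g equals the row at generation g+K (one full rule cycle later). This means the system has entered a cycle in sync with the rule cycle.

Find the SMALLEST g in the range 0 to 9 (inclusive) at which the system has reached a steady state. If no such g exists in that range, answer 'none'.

Answer: none

Derivation:
Gen 0: 1001110010101
Gen 1 (rule 169): 0001100001010
Gen 2 (rule 22): 0010010011011
Gen 3 (rule 169): 1000000010110
Gen 4 (rule 22): 1100000110001
Gen 5 (rule 169): 1001110100100
Gen 6 (rule 22): 1110000111110
Gen 7 (rule 169): 1100110111100
Gen 8 (rule 22): 0011000000010
Gen 9 (rule 169): 1010011111000
Gen 10 (rule 22): 1011100000100
Gen 11 (rule 169): 0111001110001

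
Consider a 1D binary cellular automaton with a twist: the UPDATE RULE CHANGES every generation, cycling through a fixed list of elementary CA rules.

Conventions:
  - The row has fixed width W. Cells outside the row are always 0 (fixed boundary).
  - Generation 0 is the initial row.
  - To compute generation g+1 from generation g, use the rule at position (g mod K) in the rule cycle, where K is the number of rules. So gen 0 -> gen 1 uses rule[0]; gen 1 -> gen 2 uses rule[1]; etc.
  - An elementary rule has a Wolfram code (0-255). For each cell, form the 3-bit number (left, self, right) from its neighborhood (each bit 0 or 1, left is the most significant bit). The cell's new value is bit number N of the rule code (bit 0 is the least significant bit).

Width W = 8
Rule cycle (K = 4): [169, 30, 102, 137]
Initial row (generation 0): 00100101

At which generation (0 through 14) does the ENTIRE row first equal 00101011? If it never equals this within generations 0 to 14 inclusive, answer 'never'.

Gen 0: 00100101
Gen 1 (rule 169): 10000010
Gen 2 (rule 30): 11000111
Gen 3 (rule 102): 01001001
Gen 4 (rule 137): 00000000
Gen 5 (rule 169): 11111111
Gen 6 (rule 30): 10000000
Gen 7 (rule 102): 10000000
Gen 8 (rule 137): 00111111
Gen 9 (rule 169): 10111110
Gen 10 (rule 30): 10100001
Gen 11 (rule 102): 11100011
Gen 12 (rule 137): 11001010
Gen 13 (rule 169): 10000100
Gen 14 (rule 30): 11001110

Answer: never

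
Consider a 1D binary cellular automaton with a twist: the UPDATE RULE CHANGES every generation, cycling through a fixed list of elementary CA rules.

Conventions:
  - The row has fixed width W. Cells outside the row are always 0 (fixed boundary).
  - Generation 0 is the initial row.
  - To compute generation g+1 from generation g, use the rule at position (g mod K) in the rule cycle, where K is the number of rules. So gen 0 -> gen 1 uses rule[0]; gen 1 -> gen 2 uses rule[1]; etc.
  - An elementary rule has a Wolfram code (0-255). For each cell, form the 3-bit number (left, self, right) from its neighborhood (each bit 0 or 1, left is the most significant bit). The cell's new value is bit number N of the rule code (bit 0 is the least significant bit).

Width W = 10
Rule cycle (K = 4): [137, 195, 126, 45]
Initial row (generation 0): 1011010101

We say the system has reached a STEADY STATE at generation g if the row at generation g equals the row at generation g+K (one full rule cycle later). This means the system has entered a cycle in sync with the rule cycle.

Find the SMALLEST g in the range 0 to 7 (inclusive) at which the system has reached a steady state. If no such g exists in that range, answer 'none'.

Answer: 7

Derivation:
Gen 0: 1011010101
Gen 1 (rule 137): 0010000000
Gen 2 (rule 195): 1100111111
Gen 3 (rule 126): 1111100001
Gen 4 (rule 45): 1000001101
Gen 5 (rule 137): 0011101000
Gen 6 (rule 195): 1101100011
Gen 7 (rule 126): 1111110111
Gen 8 (rule 45): 1000001100
Gen 9 (rule 137): 0011101001
Gen 10 (rule 195): 1101100010
Gen 11 (rule 126): 1111110111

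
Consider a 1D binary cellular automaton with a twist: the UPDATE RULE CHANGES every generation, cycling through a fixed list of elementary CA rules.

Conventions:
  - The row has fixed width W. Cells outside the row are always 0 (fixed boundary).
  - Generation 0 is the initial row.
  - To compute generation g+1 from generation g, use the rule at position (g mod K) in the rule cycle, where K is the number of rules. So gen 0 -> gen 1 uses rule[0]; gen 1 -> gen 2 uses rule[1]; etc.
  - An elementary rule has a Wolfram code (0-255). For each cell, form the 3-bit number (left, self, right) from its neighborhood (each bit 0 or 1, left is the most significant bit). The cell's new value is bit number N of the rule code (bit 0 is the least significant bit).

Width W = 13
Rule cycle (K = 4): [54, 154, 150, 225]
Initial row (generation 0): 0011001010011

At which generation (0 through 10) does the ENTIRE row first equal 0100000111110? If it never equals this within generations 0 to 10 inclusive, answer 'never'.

Answer: never

Derivation:
Gen 0: 0011001010011
Gen 1 (rule 54): 0100111111100
Gen 2 (rule 154): 1011111111010
Gen 3 (rule 150): 1001111110011
Gen 4 (rule 225): 0000111110001
Gen 5 (rule 54): 0001000001011
Gen 6 (rule 154): 0010100010010
Gen 7 (rule 150): 0110110111111
Gen 8 (rule 225): 0011011011111
Gen 9 (rule 54): 0100100100000
Gen 10 (rule 154): 1011011010000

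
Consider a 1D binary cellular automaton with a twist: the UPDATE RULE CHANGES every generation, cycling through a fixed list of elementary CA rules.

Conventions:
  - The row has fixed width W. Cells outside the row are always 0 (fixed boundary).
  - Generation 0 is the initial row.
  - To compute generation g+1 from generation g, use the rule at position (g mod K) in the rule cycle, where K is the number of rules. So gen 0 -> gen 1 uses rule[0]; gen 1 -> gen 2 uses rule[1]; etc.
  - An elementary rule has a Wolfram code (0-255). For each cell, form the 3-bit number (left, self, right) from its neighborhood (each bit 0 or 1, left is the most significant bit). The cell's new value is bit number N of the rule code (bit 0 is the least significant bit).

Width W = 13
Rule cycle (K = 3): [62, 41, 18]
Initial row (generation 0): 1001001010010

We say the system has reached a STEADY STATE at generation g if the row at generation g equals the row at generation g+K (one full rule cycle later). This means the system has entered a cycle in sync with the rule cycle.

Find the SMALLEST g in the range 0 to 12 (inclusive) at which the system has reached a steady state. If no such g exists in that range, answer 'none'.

Gen 0: 1001001010010
Gen 1 (rule 62): 1111111111111
Gen 2 (rule 41): 1000000000000
Gen 3 (rule 18): 0100000000000
Gen 4 (rule 62): 1110000000000
Gen 5 (rule 41): 1000111111111
Gen 6 (rule 18): 0101000000000
Gen 7 (rule 62): 1111100000000
Gen 8 (rule 41): 1000001111111
Gen 9 (rule 18): 0100010000000
Gen 10 (rule 62): 1110111000000
Gen 11 (rule 41): 1001100011111
Gen 12 (rule 18): 0110010100000
Gen 13 (rule 62): 1101111110000
Gen 14 (rule 41): 1011000000111
Gen 15 (rule 18): 0000100001000

Answer: none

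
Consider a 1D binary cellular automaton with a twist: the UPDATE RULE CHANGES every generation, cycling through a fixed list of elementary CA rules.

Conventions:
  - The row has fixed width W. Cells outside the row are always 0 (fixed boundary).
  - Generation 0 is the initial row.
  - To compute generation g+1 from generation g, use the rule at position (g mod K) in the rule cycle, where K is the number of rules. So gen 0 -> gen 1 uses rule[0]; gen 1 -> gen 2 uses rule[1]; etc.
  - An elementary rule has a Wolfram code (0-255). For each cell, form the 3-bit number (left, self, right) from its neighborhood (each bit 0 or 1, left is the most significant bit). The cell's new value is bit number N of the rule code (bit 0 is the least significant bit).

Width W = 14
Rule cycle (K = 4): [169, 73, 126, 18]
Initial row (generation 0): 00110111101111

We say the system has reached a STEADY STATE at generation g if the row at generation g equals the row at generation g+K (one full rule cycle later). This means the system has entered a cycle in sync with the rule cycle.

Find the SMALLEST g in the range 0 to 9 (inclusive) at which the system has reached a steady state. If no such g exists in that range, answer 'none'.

Answer: none

Derivation:
Gen 0: 00110111101111
Gen 1 (rule 169): 10101111011110
Gen 2 (rule 73): 00001001010010
Gen 3 (rule 126): 00011111111111
Gen 4 (rule 18): 00100000000000
Gen 5 (rule 169): 10001111111111
Gen 6 (rule 73): 00101000000001
Gen 7 (rule 126): 01111100000011
Gen 8 (rule 18): 10000010000100
Gen 9 (rule 169): 00111000110001
Gen 10 (rule 73): 10101010110100
Gen 11 (rule 126): 11111111111110
Gen 12 (rule 18): 00000000000001
Gen 13 (rule 169): 11111111111100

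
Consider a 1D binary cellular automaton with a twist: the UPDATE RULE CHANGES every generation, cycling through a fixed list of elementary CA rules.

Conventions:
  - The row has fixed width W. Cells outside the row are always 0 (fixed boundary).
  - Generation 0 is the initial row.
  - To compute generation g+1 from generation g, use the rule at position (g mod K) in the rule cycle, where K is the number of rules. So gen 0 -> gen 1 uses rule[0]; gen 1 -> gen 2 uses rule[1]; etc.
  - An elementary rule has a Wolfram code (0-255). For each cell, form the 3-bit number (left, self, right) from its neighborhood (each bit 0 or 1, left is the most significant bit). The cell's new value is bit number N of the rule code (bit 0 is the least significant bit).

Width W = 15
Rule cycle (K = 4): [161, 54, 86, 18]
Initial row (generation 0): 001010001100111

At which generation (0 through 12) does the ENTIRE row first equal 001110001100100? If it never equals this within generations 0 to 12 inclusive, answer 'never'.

Gen 0: 001010001100111
Gen 1 (rule 161): 100100100000010
Gen 2 (rule 54): 111111110000111
Gen 3 (rule 86): 000000011001001
Gen 4 (rule 18): 000000100110110
Gen 5 (rule 161): 111110000001000
Gen 6 (rule 54): 000001000011100
Gen 7 (rule 86): 000011100100110
Gen 8 (rule 18): 000100011011001
Gen 9 (rule 161): 110001000100000
Gen 10 (rule 54): 001011101110000
Gen 11 (rule 86): 011000100011000
Gen 12 (rule 18): 100101010100100

Answer: never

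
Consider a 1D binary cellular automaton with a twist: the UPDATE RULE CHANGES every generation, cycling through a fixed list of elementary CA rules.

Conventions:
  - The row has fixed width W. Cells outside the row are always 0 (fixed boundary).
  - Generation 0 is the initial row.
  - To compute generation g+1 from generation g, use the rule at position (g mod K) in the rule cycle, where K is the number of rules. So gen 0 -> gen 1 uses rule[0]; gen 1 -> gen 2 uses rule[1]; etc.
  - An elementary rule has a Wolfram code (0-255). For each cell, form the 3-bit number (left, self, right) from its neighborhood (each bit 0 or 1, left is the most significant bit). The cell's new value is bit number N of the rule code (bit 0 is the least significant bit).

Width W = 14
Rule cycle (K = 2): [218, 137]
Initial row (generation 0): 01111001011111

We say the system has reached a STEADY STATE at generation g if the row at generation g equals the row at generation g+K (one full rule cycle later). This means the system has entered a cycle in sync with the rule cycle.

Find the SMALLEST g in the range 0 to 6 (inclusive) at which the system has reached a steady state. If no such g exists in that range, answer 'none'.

Answer: 5

Derivation:
Gen 0: 01111001011111
Gen 1 (rule 218): 11111110011111
Gen 2 (rule 137): 11111100011110
Gen 3 (rule 218): 11111110111111
Gen 4 (rule 137): 11111100111110
Gen 5 (rule 218): 11111111111111
Gen 6 (rule 137): 11111111111110
Gen 7 (rule 218): 11111111111111
Gen 8 (rule 137): 11111111111110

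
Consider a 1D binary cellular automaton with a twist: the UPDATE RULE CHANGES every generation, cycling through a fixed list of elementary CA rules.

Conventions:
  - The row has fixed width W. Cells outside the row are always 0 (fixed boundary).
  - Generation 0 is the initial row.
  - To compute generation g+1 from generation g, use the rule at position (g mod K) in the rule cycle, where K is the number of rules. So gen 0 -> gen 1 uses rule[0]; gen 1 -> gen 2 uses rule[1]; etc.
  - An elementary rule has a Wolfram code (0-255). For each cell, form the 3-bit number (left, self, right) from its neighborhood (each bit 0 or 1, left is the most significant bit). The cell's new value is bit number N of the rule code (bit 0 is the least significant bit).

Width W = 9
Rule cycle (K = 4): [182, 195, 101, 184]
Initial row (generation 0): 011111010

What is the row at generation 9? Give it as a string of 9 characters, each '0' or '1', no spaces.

Gen 0: 011111010
Gen 1 (rule 182): 101110111
Gen 2 (rule 195): 000110011
Gen 3 (rule 101): 110010001
Gen 4 (rule 184): 101001000
Gen 5 (rule 182): 111111100
Gen 6 (rule 195): 011111101
Gen 7 (rule 101): 000000111
Gen 8 (rule 184): 000000110
Gen 9 (rule 182): 000001001

Answer: 000001001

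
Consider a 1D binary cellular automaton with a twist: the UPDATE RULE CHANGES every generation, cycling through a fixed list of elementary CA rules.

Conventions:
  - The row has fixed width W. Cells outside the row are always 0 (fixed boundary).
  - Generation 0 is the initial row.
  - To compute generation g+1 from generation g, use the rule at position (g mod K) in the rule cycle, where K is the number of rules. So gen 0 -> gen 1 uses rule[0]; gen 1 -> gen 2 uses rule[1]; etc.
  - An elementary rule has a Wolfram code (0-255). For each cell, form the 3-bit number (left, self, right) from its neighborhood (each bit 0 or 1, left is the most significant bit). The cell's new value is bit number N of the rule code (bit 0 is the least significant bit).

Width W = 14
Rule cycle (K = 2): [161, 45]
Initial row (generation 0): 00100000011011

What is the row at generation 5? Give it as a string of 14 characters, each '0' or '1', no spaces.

Answer: 00100000100100

Derivation:
Gen 0: 00100000011011
Gen 1 (rule 161): 10001111000100
Gen 2 (rule 45): 10101000010101
Gen 3 (rule 161): 01010011001010
Gen 4 (rule 45): 01110010001110
Gen 5 (rule 161): 00100000100100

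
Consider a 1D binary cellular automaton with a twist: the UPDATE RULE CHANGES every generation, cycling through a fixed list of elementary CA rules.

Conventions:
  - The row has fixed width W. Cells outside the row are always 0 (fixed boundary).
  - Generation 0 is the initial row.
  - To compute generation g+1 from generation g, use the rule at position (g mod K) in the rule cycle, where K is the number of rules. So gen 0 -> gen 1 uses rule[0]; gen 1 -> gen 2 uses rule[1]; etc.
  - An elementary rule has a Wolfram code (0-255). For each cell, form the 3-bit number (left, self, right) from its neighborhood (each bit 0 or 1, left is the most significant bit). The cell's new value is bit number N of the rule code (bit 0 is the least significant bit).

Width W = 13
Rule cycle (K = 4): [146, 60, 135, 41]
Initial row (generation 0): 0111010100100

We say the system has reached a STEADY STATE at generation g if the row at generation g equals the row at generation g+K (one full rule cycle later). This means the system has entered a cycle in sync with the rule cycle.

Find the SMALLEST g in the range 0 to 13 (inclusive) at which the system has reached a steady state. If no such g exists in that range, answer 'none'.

Gen 0: 0111010100100
Gen 1 (rule 146): 1010000011010
Gen 2 (rule 60): 1111000010111
Gen 3 (rule 135): 0110011110010
Gen 4 (rule 41): 0100010000000
Gen 5 (rule 146): 1010101000000
Gen 6 (rule 60): 1111111100000
Gen 7 (rule 135): 0111111001111
Gen 8 (rule 41): 0100000001000
Gen 9 (rule 146): 1010000010100
Gen 10 (rule 60): 1111000011110
Gen 11 (rule 135): 0110011101100
Gen 12 (rule 41): 0100010011001
Gen 13 (rule 146): 1010101100110
Gen 14 (rule 60): 1111111010101
Gen 15 (rule 135): 0111110010101
Gen 16 (rule 41): 0100000001010
Gen 17 (rule 146): 1010000010001

Answer: none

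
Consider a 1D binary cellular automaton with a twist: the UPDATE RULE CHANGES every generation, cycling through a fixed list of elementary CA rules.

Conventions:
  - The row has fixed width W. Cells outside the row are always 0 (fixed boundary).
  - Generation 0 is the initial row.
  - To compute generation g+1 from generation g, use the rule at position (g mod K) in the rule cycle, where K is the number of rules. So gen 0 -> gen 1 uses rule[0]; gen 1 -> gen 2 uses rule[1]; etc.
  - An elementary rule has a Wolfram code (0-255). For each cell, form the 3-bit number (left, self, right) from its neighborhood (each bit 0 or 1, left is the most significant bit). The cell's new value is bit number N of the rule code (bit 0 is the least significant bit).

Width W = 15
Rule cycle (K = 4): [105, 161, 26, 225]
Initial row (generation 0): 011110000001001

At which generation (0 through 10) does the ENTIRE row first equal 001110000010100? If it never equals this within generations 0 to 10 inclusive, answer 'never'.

Gen 0: 011110000001001
Gen 1 (rule 105): 010010111100000
Gen 2 (rule 161): 000001011001111
Gen 3 (rule 26): 000010010111000
Gen 4 (rule 225): 111000001011011
Gen 5 (rule 105): 101011100111111
Gen 6 (rule 161): 010101000011110
Gen 7 (rule 26): 100000100110001
Gen 8 (rule 225): 001110000010100
Gen 9 (rule 105): 101010111001001
Gen 10 (rule 161): 010101010000000

Answer: 8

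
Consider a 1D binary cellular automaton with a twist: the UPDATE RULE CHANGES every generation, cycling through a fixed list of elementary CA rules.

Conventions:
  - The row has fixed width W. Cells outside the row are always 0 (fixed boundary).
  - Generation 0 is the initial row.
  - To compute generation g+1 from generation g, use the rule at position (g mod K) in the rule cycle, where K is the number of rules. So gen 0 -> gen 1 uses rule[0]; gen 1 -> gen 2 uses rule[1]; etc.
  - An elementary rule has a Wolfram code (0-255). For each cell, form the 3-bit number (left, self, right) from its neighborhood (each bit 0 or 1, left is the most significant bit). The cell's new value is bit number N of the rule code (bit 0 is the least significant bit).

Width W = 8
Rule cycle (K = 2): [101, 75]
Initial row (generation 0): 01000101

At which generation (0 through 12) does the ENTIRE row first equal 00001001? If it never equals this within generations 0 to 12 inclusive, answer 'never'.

Gen 0: 01000101
Gen 1 (rule 101): 01010111
Gen 2 (rule 75): 10000101
Gen 3 (rule 101): 10110111
Gen 4 (rule 75): 00110101
Gen 5 (rule 101): 10011111
Gen 6 (rule 75): 00110001
Gen 7 (rule 101): 10010101
Gen 8 (rule 75): 00100000
Gen 9 (rule 101): 10101111
Gen 10 (rule 75): 00001001
Gen 11 (rule 101): 11101001
Gen 12 (rule 75): 10100010

Answer: 10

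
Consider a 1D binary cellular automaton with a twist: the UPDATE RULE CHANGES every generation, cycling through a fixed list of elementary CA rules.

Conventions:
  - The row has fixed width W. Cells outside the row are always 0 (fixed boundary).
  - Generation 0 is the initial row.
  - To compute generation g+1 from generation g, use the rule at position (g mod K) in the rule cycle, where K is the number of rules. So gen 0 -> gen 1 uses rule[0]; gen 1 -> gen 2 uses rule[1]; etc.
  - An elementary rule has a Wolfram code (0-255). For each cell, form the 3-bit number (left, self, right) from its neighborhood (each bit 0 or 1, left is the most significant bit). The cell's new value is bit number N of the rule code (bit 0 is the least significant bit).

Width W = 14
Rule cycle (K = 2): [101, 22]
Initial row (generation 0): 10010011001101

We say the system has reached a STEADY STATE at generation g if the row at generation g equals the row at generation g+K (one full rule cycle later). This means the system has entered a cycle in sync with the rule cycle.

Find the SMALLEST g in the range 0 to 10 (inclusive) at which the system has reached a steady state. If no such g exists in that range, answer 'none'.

Answer: none

Derivation:
Gen 0: 10010011001101
Gen 1 (rule 101): 10010001000111
Gen 2 (rule 22): 11111011101000
Gen 3 (rule 101): 00001100111011
Gen 4 (rule 22): 00010011000000
Gen 5 (rule 101): 11010001011111
Gen 6 (rule 22): 00011011000000
Gen 7 (rule 101): 11001101011111
Gen 8 (rule 22): 00110001000000
Gen 9 (rule 101): 10010101011111
Gen 10 (rule 22): 11110101000000
Gen 11 (rule 101): 00011111011111
Gen 12 (rule 22): 00100000000000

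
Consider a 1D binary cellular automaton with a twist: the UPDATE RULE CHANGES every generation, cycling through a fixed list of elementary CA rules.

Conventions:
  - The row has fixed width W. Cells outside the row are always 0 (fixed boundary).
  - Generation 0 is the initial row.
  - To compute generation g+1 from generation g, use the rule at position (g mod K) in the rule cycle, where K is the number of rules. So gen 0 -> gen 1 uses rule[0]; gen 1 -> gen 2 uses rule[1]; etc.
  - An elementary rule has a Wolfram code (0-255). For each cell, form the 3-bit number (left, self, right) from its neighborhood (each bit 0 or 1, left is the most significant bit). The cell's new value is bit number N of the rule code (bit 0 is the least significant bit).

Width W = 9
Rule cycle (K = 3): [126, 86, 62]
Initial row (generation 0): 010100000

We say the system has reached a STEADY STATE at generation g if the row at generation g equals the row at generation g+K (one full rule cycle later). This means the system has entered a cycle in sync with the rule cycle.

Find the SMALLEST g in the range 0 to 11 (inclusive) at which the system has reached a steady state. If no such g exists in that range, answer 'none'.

Gen 0: 010100000
Gen 1 (rule 126): 111110000
Gen 2 (rule 86): 000011000
Gen 3 (rule 62): 000110100
Gen 4 (rule 126): 001111110
Gen 5 (rule 86): 010000011
Gen 6 (rule 62): 111000110
Gen 7 (rule 126): 101101111
Gen 8 (rule 86): 100100001
Gen 9 (rule 62): 111110011
Gen 10 (rule 126): 100011111
Gen 11 (rule 86): 110100001
Gen 12 (rule 62): 101110011
Gen 13 (rule 126): 111011111
Gen 14 (rule 86): 001000001

Answer: none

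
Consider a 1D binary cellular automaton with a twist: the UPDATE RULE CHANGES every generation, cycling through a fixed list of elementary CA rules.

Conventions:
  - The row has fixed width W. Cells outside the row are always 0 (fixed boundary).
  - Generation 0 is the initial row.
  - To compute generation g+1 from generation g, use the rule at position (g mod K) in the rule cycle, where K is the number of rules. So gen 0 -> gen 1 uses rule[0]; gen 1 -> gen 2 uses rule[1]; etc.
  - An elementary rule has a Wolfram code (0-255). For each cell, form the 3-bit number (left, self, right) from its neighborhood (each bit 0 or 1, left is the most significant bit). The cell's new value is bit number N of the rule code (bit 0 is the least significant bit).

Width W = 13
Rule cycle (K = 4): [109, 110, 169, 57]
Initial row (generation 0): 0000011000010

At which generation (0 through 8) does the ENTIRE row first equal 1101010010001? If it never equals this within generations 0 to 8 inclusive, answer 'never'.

Answer: never

Derivation:
Gen 0: 0000011000010
Gen 1 (rule 109): 1111011011010
Gen 2 (rule 110): 1001111111110
Gen 3 (rule 169): 0001111111100
Gen 4 (rule 57): 1101000000011
Gen 5 (rule 109): 1111011111011
Gen 6 (rule 110): 1001110001111
Gen 7 (rule 169): 0001100101110
Gen 8 (rule 57): 1101010011001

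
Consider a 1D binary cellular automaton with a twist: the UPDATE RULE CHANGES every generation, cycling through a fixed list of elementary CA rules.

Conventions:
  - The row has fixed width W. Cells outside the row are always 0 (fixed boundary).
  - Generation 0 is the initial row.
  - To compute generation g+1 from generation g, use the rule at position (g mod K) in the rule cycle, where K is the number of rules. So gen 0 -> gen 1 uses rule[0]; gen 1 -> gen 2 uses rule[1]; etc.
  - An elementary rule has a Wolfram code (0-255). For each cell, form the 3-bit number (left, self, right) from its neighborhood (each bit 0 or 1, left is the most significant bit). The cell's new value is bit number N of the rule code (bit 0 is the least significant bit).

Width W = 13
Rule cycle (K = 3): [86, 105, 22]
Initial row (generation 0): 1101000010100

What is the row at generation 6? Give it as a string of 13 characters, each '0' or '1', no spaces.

Gen 0: 1101000010100
Gen 1 (rule 86): 0101100110110
Gen 2 (rule 105): 0011100111110
Gen 3 (rule 22): 0100011000001
Gen 4 (rule 86): 1110101100011
Gen 5 (rule 105): 1011011101011
Gen 6 (rule 22): 1000000001000

Answer: 1000000001000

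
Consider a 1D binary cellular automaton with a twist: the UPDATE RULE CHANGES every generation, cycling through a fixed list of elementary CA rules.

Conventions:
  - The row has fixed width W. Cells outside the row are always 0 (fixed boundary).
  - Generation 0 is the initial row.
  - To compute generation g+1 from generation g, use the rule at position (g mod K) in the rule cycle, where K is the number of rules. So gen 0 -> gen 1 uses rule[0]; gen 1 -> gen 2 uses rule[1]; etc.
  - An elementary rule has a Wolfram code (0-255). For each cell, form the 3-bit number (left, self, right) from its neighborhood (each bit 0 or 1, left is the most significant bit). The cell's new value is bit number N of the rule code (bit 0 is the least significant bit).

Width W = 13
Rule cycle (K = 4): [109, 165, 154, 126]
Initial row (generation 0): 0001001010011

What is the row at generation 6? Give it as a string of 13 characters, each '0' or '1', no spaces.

Answer: 1011111101100

Derivation:
Gen 0: 0001001010011
Gen 1 (rule 109): 1101001110011
Gen 2 (rule 165): 0011000100000
Gen 3 (rule 154): 0110101010000
Gen 4 (rule 126): 1111111111000
Gen 5 (rule 109): 1000000001011
Gen 6 (rule 165): 1011111101100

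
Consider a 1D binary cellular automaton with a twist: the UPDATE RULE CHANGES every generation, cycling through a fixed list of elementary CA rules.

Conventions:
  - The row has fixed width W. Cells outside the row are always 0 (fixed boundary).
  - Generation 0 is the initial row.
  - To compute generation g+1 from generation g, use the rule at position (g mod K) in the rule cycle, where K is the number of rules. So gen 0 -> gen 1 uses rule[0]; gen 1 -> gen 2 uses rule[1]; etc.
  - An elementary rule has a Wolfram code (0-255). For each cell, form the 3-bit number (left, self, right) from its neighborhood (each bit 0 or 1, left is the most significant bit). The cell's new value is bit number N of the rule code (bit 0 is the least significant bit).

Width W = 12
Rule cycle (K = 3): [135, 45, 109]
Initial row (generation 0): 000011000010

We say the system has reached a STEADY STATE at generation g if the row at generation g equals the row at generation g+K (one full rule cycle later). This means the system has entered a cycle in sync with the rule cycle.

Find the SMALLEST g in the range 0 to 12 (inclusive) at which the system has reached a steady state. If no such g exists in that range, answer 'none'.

Answer: none

Derivation:
Gen 0: 000011000010
Gen 1 (rule 135): 111100011110
Gen 2 (rule 45): 100001010000
Gen 3 (rule 109): 101101110111
Gen 4 (rule 135): 100000100010
Gen 5 (rule 45): 101110101010
Gen 6 (rule 109): 111011111110
Gen 7 (rule 135): 010001111100
Gen 8 (rule 45): 010101000001
Gen 9 (rule 109): 011111011101
Gen 10 (rule 135): 101110001001
Gen 11 (rule 45): 111000101001
Gen 12 (rule 109): 101010111001
Gen 13 (rule 135): 101010010011
Gen 14 (rule 45): 111110010010
Gen 15 (rule 109): 100010010010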